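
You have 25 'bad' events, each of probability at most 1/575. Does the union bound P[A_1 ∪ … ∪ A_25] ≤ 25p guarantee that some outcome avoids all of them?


Union bound: P[∪_{i=1}^{25} A_i] ≤ Σ_i P[A_i] ≤ 25·p = 25·(1/575) = 1/23.
Numerically: 1/23 ≈ 0.04348.
Is 1/23 < 1? YES.
Since P[∪ A_i] ≤ 1/23 < 1, the complement has P[∩ A_i^c] ≥ 1 − 1/23 = 22/23 > 0, so some outcome avoids every A_i.

25·p = 1/23 ≈ 0.04348; existence CERTIFIED by the union bound.


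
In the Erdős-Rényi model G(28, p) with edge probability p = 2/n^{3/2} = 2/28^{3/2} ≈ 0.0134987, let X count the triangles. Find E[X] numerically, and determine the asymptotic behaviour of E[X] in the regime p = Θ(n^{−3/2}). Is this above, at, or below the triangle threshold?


Number of potential triangles: C(28, 3) = 3276.
Each occurs with probability p³ ≈ (0.0134987)³ ≈ 2.45968134e-06.
By linearity: E[X] = C(28, 3)·p³ ≈ 3276 · 2.45968134e-06 ≈ 0.008058.
Since α = 3/2 > 1, p = c/n^{3/2} = o(1/n) is below the triangle threshold p ~ 1/n. Asymptotically E[X] ~ (c³/6)·n^{3(1−α)} = (2³/6)·n^{-1.5} → 0, so by Markov's inequality G has no triangles w.h.p.

E[X] ≈ 0.008058; in regime p = Θ(1/n^{3/2}) E[X] tends to 0 (below the triangle threshold p ~ 1/n).


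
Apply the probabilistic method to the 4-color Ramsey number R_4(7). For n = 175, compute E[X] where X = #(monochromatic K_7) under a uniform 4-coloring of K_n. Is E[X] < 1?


E[X] = C(175, 7) · 4^{1 − 21} = 883208107275 · 4^{−20} = 883208107275/1099511627776.
As a reduced fraction: E[X] = 883208107275/1099511627776 ≈ 0.8033.
Is E[X] < 1? YES.
Since E[X] < 1, there exists a 4-coloring of K_{175} with no monochromatic K_7; hence R_4(7) > 175.

E[X] = 883208107275/1099511627776 ≈ 0.8033; E[X] < 1, so R_4(7) > 175.


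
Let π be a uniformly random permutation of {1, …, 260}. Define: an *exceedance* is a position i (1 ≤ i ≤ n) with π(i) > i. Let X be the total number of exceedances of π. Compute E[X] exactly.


Write X = Σ_{i=1}^{260} X_i, where X_i = 1_{π(i) > i}.
For each fixed i, π(i) is uniform over {1, …, 260} (marginal of a uniform permutation), so P[π(i) > i] = (n − i)/n. Summing: Σ_{i=1}^{260} (n − i)/n = (0 + 1 + … + 259)/260 = 260(260 − 1)/(2·260) = (260 − 1)/2.
Hence E[X] = Σ_{i=1}^{260} (260 − i)/260 = 259/2 ≈ 129.5000.

E[X] = 259/2 = 129.5000.


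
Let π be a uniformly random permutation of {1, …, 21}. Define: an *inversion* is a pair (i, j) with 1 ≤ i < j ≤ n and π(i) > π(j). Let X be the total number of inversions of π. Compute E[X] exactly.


Write X = Σ X_I over the C(21, 2) = 210 pairs i < j, with X_I the indicator of one inversion.
There are 210 indicators.
For each fixed pair i < j, the values π(i) and π(j) are two distinct elements of {1, …, 21} in uniformly random order; by symmetry P[π(i) > π(j)] = 1/2.
By linearity: E[X] = 210 · (1/2) = C(21, 2) · (1/2) = 210/2 = 105 ≈ 105.000.

E[X] = 105 = 105.000.


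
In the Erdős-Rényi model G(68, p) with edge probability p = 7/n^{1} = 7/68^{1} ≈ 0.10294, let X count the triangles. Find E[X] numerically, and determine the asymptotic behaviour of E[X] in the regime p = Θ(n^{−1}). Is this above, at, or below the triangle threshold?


Number of potential triangles: C(68, 3) = 50116.
Each occurs with probability p³ ≈ (0.10294)³ ≈ 1.0908559e-03.
By linearity: E[X] = C(68, 3)·p³ ≈ 50116 · 1.0908559e-03 ≈ 54.66933.
Here α = 1, so p = 7/n is exactly at the triangle threshold p ~ 1/n. Asymptotically E[X] → c³/6 = 7³/6 = 343/6 ≈ 57.16667, a bounded constant. In this regime the triangle count is asymptotically Poisson(c³/6).

E[X] ≈ 54.66933; in regime p = Θ(1/n^{1}) E[X] stays bounded (at the triangle threshold p ~ 1/n).


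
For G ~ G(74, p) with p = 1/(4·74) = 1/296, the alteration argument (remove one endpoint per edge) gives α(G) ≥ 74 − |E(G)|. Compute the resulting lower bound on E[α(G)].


E[|E(G)|] = C(74, 2)·p = 2701 · (1/296) = 73/8.
E[α(G)] ≥ n − E[|E(G)|] = 74 − 73/8 = 519/8.
Numerically: ≈ 64.87500.
(This is only a lower bound; the true E[α(G)] may be larger.)

E[α(G)] ≥ 519/8 ≈ 64.87500.


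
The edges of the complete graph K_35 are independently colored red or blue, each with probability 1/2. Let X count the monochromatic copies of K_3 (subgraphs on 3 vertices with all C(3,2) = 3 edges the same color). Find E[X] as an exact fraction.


Let X = Σ_S X_S over the C(35, 3) = 6545 subsets S of size 3, where X_S = 1 if the K_3 on S is monochromatic.
For a fixed S, the K_3 on S has C(3, 2) = 3 edges. P[all 3 edges red] = (1/2)^3, and likewise for blue, so P[monochromatic] = 2·(1/2)^3 = 2^{1 − 3} = 1/4.
By linearity: E[X] = C(35, 3) · 2^{1 − 3} = 6545 · 1/4 = 6545/4.
Numerically: E[X] ≈ 1636.250000.

E[X] = C(35,3)·2^(1−C(3,2)) = 6545/4 ≈ 1636.250000.


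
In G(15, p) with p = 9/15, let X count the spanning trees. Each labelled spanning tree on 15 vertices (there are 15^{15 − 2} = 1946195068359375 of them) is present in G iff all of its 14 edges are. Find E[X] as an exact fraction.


K_15 has 15^{15 − 2} = 1946195068359375 labelled spanning trees.
For each such spanning tree H, let X_H = 1 if all 14 edges of H are present in G. Then P[X_H = 1] = p^{14} = (3/5)^{14} = 4782969/6103515625.
Summing the indicators: E[X] = Σ_H E[X_H] = 1946195068359375 · p^{14} = 1946195068359375 · 4782969/6103515625 = 7625597484987/5.
Numerically: E[X] ≈ 1.53e+12.

E[X] = 1946195068359375 · (3/5)^{14} = 7625597484987/5 ≈ 1.53e+12.


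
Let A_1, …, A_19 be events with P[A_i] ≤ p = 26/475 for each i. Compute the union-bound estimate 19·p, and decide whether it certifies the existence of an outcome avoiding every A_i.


Union bound: P[∪_{i=1}^{19} A_i] ≤ Σ_i P[A_i] ≤ 19·p = 19·(26/475) = 26/25.
Numerically: 26/25 ≈ 1.040000.
Is 26/25 < 1? NO.
Since the bound 26/25 is ≥ 1, the union bound is uninformative here; it does NOT by itself certify existence.

19·p = 26/25 ≈ 1.040000; existence NOT certified by the union bound.


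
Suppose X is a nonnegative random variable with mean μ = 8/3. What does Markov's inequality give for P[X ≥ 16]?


μ = E[X] = 8/3, a = 16.
Markov: P[X ≥ 16] ≤ μ/a = (8/3)/16 = 1/6.
Numerically: ≈ 0.166667.
(Since a = 16 > μ = 2.666667, the bound 1/6 is < 1 and informative.)

P[X ≥ 16] ≤ 1/6 ≈ 0.166667.


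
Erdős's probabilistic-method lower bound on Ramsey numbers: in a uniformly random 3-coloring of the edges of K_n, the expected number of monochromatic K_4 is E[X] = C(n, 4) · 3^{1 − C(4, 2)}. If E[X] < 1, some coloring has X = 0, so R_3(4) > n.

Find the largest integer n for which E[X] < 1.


We need C(n, 4) · 3^{1 − 6} < 1, i.e. C(n, 4) < 3^{6 − 1} = 243.
Check values of n near the boundary:
  n = 9: C(9, 4) = 126; 126 < 243? YES
  n = 10: C(10, 4) = 210; 210 < 243? YES
  n = 11: C(11, 4) = 330; 330 < 243? NO
  n = 12: C(12, 4) = 495; 495 < 243? NO
  n = 13: C(13, 4) = 715; 715 < 243? NO
The largest n with C(n, 4) < 243 is n = 10 (where E[X] = 70/81 ≈ 0.8642). Hence R_3(4) > 10, i.e. R_3(4) ≥ 11.

Largest n = 10; hence R_3(4) > 10.


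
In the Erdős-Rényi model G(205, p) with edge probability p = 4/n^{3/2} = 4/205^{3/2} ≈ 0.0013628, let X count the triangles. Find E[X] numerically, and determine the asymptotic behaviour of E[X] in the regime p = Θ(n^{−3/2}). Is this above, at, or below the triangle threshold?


Number of potential triangles: C(205, 3) = 1414910.
Each occurs with probability p³ ≈ (0.0013628)³ ≈ 2.5309735e-09.
By linearity: E[X] = C(205, 3)·p³ ≈ 1414910 · 2.5309735e-09 ≈ 0.00358.
Since α = 3/2 > 1, p = c/n^{3/2} = o(1/n) is below the triangle threshold p ~ 1/n. Asymptotically E[X] ~ (c³/6)·n^{3(1−α)} = (4³/6)·n^{-1.5} → 0, so by Markov's inequality G has no triangles w.h.p.

E[X] ≈ 0.00358; in regime p = Θ(1/n^{3/2}) E[X] tends to 0 (below the triangle threshold p ~ 1/n).


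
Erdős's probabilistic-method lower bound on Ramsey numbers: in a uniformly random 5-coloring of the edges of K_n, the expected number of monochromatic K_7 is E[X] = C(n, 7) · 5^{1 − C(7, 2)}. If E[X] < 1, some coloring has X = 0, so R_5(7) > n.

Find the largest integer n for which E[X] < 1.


We need C(n, 7) · 5^{1 − 21} < 1, i.e. C(n, 7) < 5^{21 − 1} = 95367431640625.
Check values of n near the boundary:
  n = 335: C(335, 7) = 88202498238195; 88202498238195 < 95367431640625? YES
  n = 336: C(336, 7) = 90079147136880; 90079147136880 < 95367431640625? YES
  n = 337: C(337, 7) = 91989916924632; 91989916924632 < 95367431640625? YES
  n = 338: C(338, 7) = 93935323022736; 93935323022736 < 95367431640625? YES
  n = 339: C(339, 7) = 95915887062372; 95915887062372 < 95367431640625? NO
The largest n with C(n, 7) < 95367431640625 is n = 338 (where E[X] = 93935323022736/95367431640625 ≈ 0.985). Hence R_5(7) > 338, i.e. R_5(7) ≥ 339.

Largest n = 338; hence R_5(7) > 338.


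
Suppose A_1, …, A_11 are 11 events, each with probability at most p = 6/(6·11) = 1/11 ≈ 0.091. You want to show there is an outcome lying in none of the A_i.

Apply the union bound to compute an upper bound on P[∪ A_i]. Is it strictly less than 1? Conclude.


Union bound: P[∪_{i=1}^{11} A_i] ≤ Σ_i P[A_i] ≤ 11·p = 11·(1/11) = 1.
Numerically: 1 ≈ 1.000.
Is 1 < 1? NO.
Since the bound 1 is ≥ 1, the union bound is uninformative here; it does NOT by itself certify existence.

11·p = 1 ≈ 1.000; existence NOT certified by the union bound.


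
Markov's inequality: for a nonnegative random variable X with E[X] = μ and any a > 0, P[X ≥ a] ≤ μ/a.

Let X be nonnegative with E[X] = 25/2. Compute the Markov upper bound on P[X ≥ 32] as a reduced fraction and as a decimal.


μ = E[X] = 25/2, a = 32.
Markov: P[X ≥ 32] ≤ μ/a = (25/2)/32 = 25/64.
Numerically: ≈ 0.39062.
(Since a = 32 > μ = 12.50000, the bound 25/64 is < 1 and informative.)

P[X ≥ 32] ≤ 25/64 ≈ 0.39062.


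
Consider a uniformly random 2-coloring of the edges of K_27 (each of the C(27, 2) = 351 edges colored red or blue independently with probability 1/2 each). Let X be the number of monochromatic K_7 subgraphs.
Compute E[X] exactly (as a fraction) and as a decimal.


Let X = Σ_S X_S over the C(27, 7) = 888030 subsets S of size 7, where X_S = 1 if the K_7 on S is monochromatic.
For a fixed S, the K_7 on S has C(7, 2) = 21 edges. P[all 21 edges red] = (1/2)^21, and likewise for blue, so P[monochromatic] = 2·(1/2)^21 = 2^{1 − 21} = 1/1048576.
By linearity: E[X] = C(27, 7) · 2^{1 − 21} = 888030 · 1/1048576 = 444015/524288.
Numerically: E[X] ≈ 0.846891.

E[X] = C(27,7)·2^(1−C(7,2)) = 444015/524288 ≈ 0.846891.


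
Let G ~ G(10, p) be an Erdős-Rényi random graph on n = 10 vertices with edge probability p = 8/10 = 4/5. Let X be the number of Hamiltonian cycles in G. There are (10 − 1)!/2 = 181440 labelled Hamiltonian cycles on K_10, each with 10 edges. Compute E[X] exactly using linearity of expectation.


K_10 has (10 − 1)!/2 = 181440 labelled Hamiltonian cycles.
For each such Hamiltonian cycle H, let X_H = 1 if all 10 edges of H are present in G. Then P[X_H = 1] = p^{10} = (4/5)^{10} = 1048576/9765625.
By linearity of expectation: E[X] = Σ_H E[X_H] = 181440 · p^{10} = 181440 · 1048576/9765625 = 38050725888/1953125.
Numerically: E[X] ≈ 19482.

E[X] = 181440 · (4/5)^{10} = 38050725888/1953125 ≈ 19482.


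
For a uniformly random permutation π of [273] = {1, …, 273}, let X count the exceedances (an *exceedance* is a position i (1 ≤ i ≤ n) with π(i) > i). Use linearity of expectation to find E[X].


Write X = Σ_{i=1}^{273} X_i, where X_i = 1_{π(i) > i}.
For each fixed i, π(i) is uniform over {1, …, 273} (marginal of a uniform permutation), so P[π(i) > i] = (n − i)/n. Summing: Σ_{i=1}^{273} (n − i)/n = (0 + 1 + … + 272)/273 = 273(273 − 1)/(2·273) = (273 − 1)/2.
Hence E[X] = Σ_{i=1}^{273} (273 − i)/273 = 136 ≈ 136.000.

E[X] = 136 = 136.000.


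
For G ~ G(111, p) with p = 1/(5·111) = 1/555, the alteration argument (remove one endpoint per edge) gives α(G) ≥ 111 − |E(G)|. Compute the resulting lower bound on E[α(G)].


E[|E(G)|] = C(111, 2)·p = 6105 · (1/555) = 11.
E[α(G)] ≥ n − E[|E(G)|] = 111 − 11 = 100.
Numerically: ≈ 100.00000.
(This is only a lower bound; the true E[α(G)] may be larger.)

E[α(G)] ≥ 100 ≈ 100.00000.


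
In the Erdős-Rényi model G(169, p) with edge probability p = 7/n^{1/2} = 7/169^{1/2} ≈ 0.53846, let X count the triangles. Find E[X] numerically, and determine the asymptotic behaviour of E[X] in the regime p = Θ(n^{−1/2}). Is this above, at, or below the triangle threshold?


Number of potential triangles: C(169, 3) = 790244.
Each occurs with probability p³ ≈ (0.53846)³ ≈ 1.5612198e-01.
By linearity: E[X] = C(169, 3)·p³ ≈ 790244 · 1.5612198e-01 ≈ 123374.46154.
Since α = 1/2 < 1, p = c/n^{1/2} ≫ 1/n is above the triangle threshold p ~ 1/n. Asymptotically E[X] ~ (c³/6)·n^{3(1−α)} = (7³/6)·n^{1.5} → ∞; triangles are abundant w.h.p.

E[X] ≈ 123374.46154; in regime p = Θ(1/n^{1/2}) E[X] diverges (above the triangle threshold p ~ 1/n).


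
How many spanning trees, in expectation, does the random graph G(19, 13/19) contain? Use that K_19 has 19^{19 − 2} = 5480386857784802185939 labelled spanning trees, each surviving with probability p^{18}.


K_19 has 19^{19 − 2} = 5480386857784802185939 labelled spanning trees.
For each such spanning tree H, let X_H = 1 if all 18 edges of H are present in G. Then P[X_H = 1] = p^{18} = (13/19)^{18} = 112455406951957393129/104127350297911241532841.
By linearity: E[X] = Σ_H E[X_H] = 5480386857784802185939 · p^{18} = 5480386857784802185939 · 112455406951957393129/104127350297911241532841 = 112455406951957393129/19.
Numerically: E[X] ≈ 5.92e+18.

E[X] = 5480386857784802185939 · (13/19)^{18} = 112455406951957393129/19 ≈ 5.92e+18.


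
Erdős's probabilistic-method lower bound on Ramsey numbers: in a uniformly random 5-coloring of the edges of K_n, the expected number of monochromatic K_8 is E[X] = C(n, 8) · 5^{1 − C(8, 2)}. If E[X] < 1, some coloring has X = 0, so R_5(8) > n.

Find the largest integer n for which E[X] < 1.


We need C(n, 8) · 5^{1 − 28} < 1, i.e. C(n, 8) < 5^{28 − 1} = 7450580596923828125.
Check values of n near the boundary:
  n = 860: C(860, 8) = 7182671140665308145; 7182671140665308145 < 7450580596923828125? YES
  n = 861: C(861, 8) = 7250034996615275865; 7250034996615275865 < 7450580596923828125? YES
  n = 862: C(862, 8) = 7317951015318931845; 7317951015318931845 < 7450580596923828125? YES
  n = 863: C(863, 8) = 7386423071602617757; 7386423071602617757 < 7450580596923828125? YES
  n = 864: C(864, 8) = 7455455062926006708; 7455455062926006708 < 7450580596923828125? NO
  n = 865: C(865, 8) = 7525050909487743060; 7525050909487743060 < 7450580596923828125? NO
  n = 866: C(866, 8) = 7595214554331451620; 7595214554331451620 < 7450580596923828125? NO
The largest n with C(n, 8) < 7450580596923828125 is n = 863 (where E[X] = 7386423071602617757/7450580596923828125 ≈ 0.991). Hence R_5(8) > 863, i.e. R_5(8) ≥ 864.

Largest n = 863; hence R_5(8) > 863.


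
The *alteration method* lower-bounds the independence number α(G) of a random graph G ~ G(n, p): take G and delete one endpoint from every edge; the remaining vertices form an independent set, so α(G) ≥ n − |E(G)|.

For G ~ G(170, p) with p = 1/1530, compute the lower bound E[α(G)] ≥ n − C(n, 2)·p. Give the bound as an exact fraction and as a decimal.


E[|E(G)|] = C(170, 2)·p = 14365 · (1/1530) = 169/18.
E[α(G)] ≥ n − E[|E(G)|] = 170 − 169/18 = 2891/18.
Numerically: ≈ 160.611.
(This is only a lower bound; the true E[α(G)] may be larger.)

E[α(G)] ≥ 2891/18 ≈ 160.611.


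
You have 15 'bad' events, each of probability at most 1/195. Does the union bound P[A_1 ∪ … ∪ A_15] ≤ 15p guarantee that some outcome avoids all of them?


Union bound: P[∪_{i=1}^{15} A_i] ≤ Σ_i P[A_i] ≤ 15·p = 15·(1/195) = 1/13.
Numerically: 1/13 ≈ 0.077.
Is 1/13 < 1? YES.
Since P[∪ A_i] ≤ 1/13 < 1, the complement has P[∩ A_i^c] ≥ 1 − 1/13 = 12/13 > 0, so some outcome avoids every A_i.

15·p = 1/13 ≈ 0.077; existence CERTIFIED by the union bound.


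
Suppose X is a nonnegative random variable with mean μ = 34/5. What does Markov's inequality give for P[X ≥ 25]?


μ = E[X] = 34/5, a = 25.
Markov: P[X ≥ 25] ≤ μ/a = (34/5)/25 = 34/125.
Numerically: ≈ 0.272000.
(Since a = 25 > μ = 6.800000, the bound 34/125 is < 1 and informative.)

P[X ≥ 25] ≤ 34/125 ≈ 0.272000.


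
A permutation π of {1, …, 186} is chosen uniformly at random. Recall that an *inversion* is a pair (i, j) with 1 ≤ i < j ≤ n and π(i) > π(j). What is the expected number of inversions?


Write X = Σ X_I over the C(186, 2) = 17205 pairs i < j, with X_I the indicator of one inversion.
There are 17205 indicators.
For each fixed pair i < j, the values π(i) and π(j) are two distinct elements of {1, …, 186} in uniformly random order; by symmetry P[π(i) > π(j)] = 1/2.
By linearity: E[X] = 17205 · (1/2) = C(186, 2) · (1/2) = 17205/2 = 17205/2 ≈ 8602.500.

E[X] = 17205/2 = 8602.500.


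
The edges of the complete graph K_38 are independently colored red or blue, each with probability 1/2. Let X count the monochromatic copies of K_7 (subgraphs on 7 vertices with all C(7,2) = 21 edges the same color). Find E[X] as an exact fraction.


Let X = Σ_S X_S over the C(38, 7) = 12620256 subsets S of size 7, where X_S = 1 if the K_7 on S is monochromatic.
For a fixed S, the K_7 on S has C(7, 2) = 21 edges. P[all 21 edges red] = (1/2)^21, and likewise for blue, so P[monochromatic] = 2·(1/2)^21 = 2^{1 − 21} = 1/1048576.
By linearity: E[X] = C(38, 7) · 2^{1 − 21} = 12620256 · 1/1048576 = 394383/32768.
Numerically: E[X] ≈ 12.0356.

E[X] = C(38,7)·2^(1−C(7,2)) = 394383/32768 ≈ 12.0356.


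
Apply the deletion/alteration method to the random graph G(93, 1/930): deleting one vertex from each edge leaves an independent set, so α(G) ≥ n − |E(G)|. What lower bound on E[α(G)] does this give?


E[|E(G)|] = C(93, 2)·p = 4278 · (1/930) = 23/5.
E[α(G)] ≥ n − E[|E(G)|] = 93 − 23/5 = 442/5.
Numerically: ≈ 88.4000.
(This is only a lower bound; the true E[α(G)] may be larger.)

E[α(G)] ≥ 442/5 ≈ 88.4000.


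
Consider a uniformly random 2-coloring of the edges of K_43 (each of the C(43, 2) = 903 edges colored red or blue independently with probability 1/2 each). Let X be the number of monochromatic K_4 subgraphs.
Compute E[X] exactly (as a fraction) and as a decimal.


Let X = Σ_S X_S over the C(43, 4) = 123410 subsets S of size 4, where X_S = 1 if the K_4 on S is monochromatic.
For a fixed S, the K_4 on S has C(4, 2) = 6 edges. P[all 6 edges red] = (1/2)^6, and likewise for blue, so P[monochromatic] = 2·(1/2)^6 = 2^{1 − 6} = 1/32.
Summing: E[X] = C(43, 4) · 2^{1 − 6} = 123410 · 1/32 = 61705/16.
Numerically: E[X] ≈ 3856.56250.

E[X] = C(43,4)·2^(1−C(4,2)) = 61705/16 ≈ 3856.56250.


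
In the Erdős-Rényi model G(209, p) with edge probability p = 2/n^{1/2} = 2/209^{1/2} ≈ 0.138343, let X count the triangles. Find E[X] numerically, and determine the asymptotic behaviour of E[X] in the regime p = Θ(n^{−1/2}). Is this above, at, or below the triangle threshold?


Number of potential triangles: C(209, 3) = 1499784.
Each occurs with probability p³ ≈ (0.138343)³ ≈ 2.64771087e-03.
By linearity: E[X] = C(209, 3)·p³ ≈ 1499784 · 2.64771087e-03 ≈ 3970.994394.
Since α = 1/2 < 1, p = c/n^{1/2} ≫ 1/n is above the triangle threshold p ~ 1/n. Asymptotically E[X] ~ (c³/6)·n^{3(1−α)} = (2³/6)·n^{1.5} → ∞; triangles are abundant w.h.p.

E[X] ≈ 3970.994394; in regime p = Θ(1/n^{1/2}) E[X] diverges (above the triangle threshold p ~ 1/n).


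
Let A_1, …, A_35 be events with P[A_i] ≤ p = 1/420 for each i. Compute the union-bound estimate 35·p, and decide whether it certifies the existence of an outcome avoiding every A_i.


Union bound: P[∪_{i=1}^{35} A_i] ≤ Σ_i P[A_i] ≤ 35·p = 35·(1/420) = 1/12.
Numerically: 1/12 ≈ 0.0833333.
Is 1/12 < 1? YES.
Since P[∪ A_i] ≤ 1/12 < 1, the complement has P[∩ A_i^c] ≥ 1 − 1/12 = 11/12 > 0, so some outcome avoids every A_i.

35·p = 1/12 ≈ 0.0833333; existence CERTIFIED by the union bound.


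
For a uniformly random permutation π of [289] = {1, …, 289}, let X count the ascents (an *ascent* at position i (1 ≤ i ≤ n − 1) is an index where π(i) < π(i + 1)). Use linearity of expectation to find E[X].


Write X = Σ X_I over i = 1, …, 288, with X_I the indicator of one ascent.
There are 288 indicators.
For each fixed i, the pair (π(i), π(i+1)) is a uniformly random ordered pair of distinct values from {1, …, 289}; by symmetry P[π(i) < π(i+1)] = 1/2.
By linearity: E[X] = 288 · (1/2) = (289 − 1) · (1/2) = 144 ≈ 144.00000.

E[X] = 144 = 144.00000.


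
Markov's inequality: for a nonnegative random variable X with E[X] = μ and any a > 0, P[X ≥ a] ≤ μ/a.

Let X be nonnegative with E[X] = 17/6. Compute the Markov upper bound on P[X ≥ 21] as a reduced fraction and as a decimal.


μ = E[X] = 17/6, a = 21.
Markov: P[X ≥ 21] ≤ μ/a = (17/6)/21 = 17/126.
Numerically: ≈ 0.135.
(Since a = 21 > μ = 2.833, the bound 17/126 is < 1 and informative.)

P[X ≥ 21] ≤ 17/126 ≈ 0.135.


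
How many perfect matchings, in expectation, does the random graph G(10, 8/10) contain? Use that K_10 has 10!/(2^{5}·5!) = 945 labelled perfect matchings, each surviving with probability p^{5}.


K_10 has 10!/(2^{5}·5!) = 945 labelled perfect matchings.
For each such perfect matching H, let X_H = 1 if all 5 edges of H are present in G. Then P[X_H = 1] = p^{5} = (4/5)^{5} = 1024/3125.
By linearity: E[X] = Σ_H E[X_H] = 945 · p^{5} = 945 · 1024/3125 = 193536/625.
Numerically: E[X] ≈ 310.

E[X] = 945 · (4/5)^{5} = 193536/625 ≈ 310.


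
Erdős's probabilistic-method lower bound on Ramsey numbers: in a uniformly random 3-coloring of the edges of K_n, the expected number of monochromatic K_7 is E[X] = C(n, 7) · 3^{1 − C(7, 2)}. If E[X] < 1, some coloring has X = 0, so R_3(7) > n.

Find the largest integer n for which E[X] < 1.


We need C(n, 7) · 3^{1 − 21} < 1, i.e. C(n, 7) < 3^{21 − 1} = 3486784401.
Check values of n near the boundary:
  n = 77: C(77, 7) = 2404808340; 2404808340 < 3486784401? YES
  n = 78: C(78, 7) = 2641902120; 2641902120 < 3486784401? YES
  n = 79: C(79, 7) = 2898753715; 2898753715 < 3486784401? YES
  n = 80: C(80, 7) = 3176716400; 3176716400 < 3486784401? YES
  n = 81: C(81, 7) = 3477216600; 3477216600 < 3486784401? YES
  n = 82: C(82, 7) = 3801756816; 3801756816 < 3486784401? NO
  n = 83: C(83, 7) = 4151918628; 4151918628 < 3486784401? NO
  n = 84: C(84, 7) = 4529365776; 4529365776 < 3486784401? NO
The largest n with C(n, 7) < 3486784401 is n = 81 (where E[X] = 42928600/43046721 ≈ 0.997). Hence R_3(7) > 81, i.e. R_3(7) ≥ 82.

Largest n = 81; hence R_3(7) > 81.


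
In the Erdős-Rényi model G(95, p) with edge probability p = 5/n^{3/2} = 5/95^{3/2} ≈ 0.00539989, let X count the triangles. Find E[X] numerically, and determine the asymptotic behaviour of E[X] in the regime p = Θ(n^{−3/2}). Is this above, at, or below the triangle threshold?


Number of potential triangles: C(95, 3) = 138415.
Each occurs with probability p³ ≈ (0.00539989)³ ≈ 1.57454033e-07.
By linearity: E[X] = C(95, 3)·p³ ≈ 138415 · 1.57454033e-07 ≈ 0.021794.
Since α = 3/2 > 1, p = c/n^{3/2} = o(1/n) is below the triangle threshold p ~ 1/n. Asymptotically E[X] ~ (c³/6)·n^{3(1−α)} = (5³/6)·n^{-1.5} → 0, so by Markov's inequality G has no triangles w.h.p.

E[X] ≈ 0.021794; in regime p = Θ(1/n^{3/2}) E[X] tends to 0 (below the triangle threshold p ~ 1/n).


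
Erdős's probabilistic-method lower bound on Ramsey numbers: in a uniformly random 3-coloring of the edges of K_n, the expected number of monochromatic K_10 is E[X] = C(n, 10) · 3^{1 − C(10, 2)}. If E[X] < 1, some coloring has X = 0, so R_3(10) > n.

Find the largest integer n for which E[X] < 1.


We need C(n, 10) · 3^{1 − 45} < 1, i.e. C(n, 10) < 3^{45 − 1} = 984770902183611232881.
Check values of n near the boundary:
  n = 571: C(571, 10) = 937951290893172842001; 937951290893172842001 < 984770902183611232881? YES
  n = 572: C(572, 10) = 954640815642161682606; 954640815642161682606 < 984770902183611232881? YES
  n = 573: C(573, 10) = 971597135635805762226; 971597135635805762226 < 984770902183611232881? YES
  n = 574: C(574, 10) = 988824035203816502691; 988824035203816502691 < 984770902183611232881? NO
  n = 575: C(575, 10) = 1006325345561406175305; 1006325345561406175305 < 984770902183611232881? NO
  n = 576: C(576, 10) = 1024104945306307344480; 1024104945306307344480 < 984770902183611232881? NO
The largest n with C(n, 10) < 984770902183611232881 is n = 573 (where E[X] = 35985079097622435638/36472996377170786403 ≈ 0.9866). Hence R_3(10) > 573, i.e. R_3(10) ≥ 574.

Largest n = 573; hence R_3(10) > 573.


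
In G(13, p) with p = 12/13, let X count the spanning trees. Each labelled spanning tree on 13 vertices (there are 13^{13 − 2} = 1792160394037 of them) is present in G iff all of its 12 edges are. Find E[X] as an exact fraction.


K_13 has 13^{13 − 2} = 1792160394037 labelled spanning trees.
For each such spanning tree H, let X_H = 1 if all 12 edges of H are present in G. Then P[X_H = 1] = p^{12} = (12/13)^{12} = 8916100448256/23298085122481.
By linearity: E[X] = Σ_H E[X_H] = 1792160394037 · p^{12} = 1792160394037 · 8916100448256/23298085122481 = 8916100448256/13.
Numerically: E[X] ≈ 6.86e+11.

E[X] = 1792160394037 · (12/13)^{12} = 8916100448256/13 ≈ 6.86e+11.


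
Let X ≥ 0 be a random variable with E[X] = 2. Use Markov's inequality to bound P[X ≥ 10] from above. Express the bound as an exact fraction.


μ = E[X] = 2, a = 10.
Markov: P[X ≥ 10] ≤ μ/a = (2)/10 = 1/5.
Numerically: ≈ 0.2000.
(Since a = 10 > μ = 2.0000, the bound 1/5 is < 1 and informative.)

P[X ≥ 10] ≤ 1/5 ≈ 0.2000.


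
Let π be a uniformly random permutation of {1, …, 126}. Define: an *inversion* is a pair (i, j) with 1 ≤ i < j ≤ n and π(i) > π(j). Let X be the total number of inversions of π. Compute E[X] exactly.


Write X = Σ X_I over the C(126, 2) = 7875 pairs i < j, with X_I the indicator of one inversion.
There are 7875 indicators.
For each fixed pair i < j, the values π(i) and π(j) are two distinct elements of {1, …, 126} in uniformly random order; by symmetry P[π(i) > π(j)] = 1/2.
By linearity: E[X] = 7875 · (1/2) = C(126, 2) · (1/2) = 7875/2 = 7875/2 ≈ 3937.50000.

E[X] = 7875/2 = 3937.50000.


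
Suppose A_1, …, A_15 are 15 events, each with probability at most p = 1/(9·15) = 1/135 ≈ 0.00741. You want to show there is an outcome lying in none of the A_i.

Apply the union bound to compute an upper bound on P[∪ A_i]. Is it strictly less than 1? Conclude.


Union bound: P[∪_{i=1}^{15} A_i] ≤ Σ_i P[A_i] ≤ 15·p = 15·(1/135) = 1/9.
Numerically: 1/9 ≈ 0.11111.
Is 1/9 < 1? YES.
Since P[∪ A_i] ≤ 1/9 < 1, the complement has P[∩ A_i^c] ≥ 1 − 1/9 = 8/9 > 0, so some outcome avoids every A_i.

15·p = 1/9 ≈ 0.11111; existence CERTIFIED by the union bound.


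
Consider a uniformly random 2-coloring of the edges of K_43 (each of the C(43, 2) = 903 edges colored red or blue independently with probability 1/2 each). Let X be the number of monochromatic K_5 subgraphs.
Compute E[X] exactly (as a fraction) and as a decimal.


Let X = Σ_S X_S over the C(43, 5) = 962598 subsets S of size 5, where X_S = 1 if the K_5 on S is monochromatic.
For a fixed S, the K_5 on S has C(5, 2) = 10 edges. P[all 10 edges red] = (1/2)^10, and likewise for blue, so P[monochromatic] = 2·(1/2)^10 = 2^{1 − 10} = 1/512.
By linearity of expectation: E[X] = C(43, 5) · 2^{1 − 10} = 962598 · 1/512 = 481299/256.
Numerically: E[X] ≈ 1880.0742.

E[X] = C(43,5)·2^(1−C(5,2)) = 481299/256 ≈ 1880.0742.


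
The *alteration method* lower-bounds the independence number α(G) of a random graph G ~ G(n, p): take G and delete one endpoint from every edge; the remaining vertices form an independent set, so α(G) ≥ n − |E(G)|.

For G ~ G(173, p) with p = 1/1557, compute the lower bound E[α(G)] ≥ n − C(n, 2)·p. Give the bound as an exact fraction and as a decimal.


E[|E(G)|] = C(173, 2)·p = 14878 · (1/1557) = 86/9.
E[α(G)] ≥ n − E[|E(G)|] = 173 − 86/9 = 1471/9.
Numerically: ≈ 163.44444.
(This is only a lower bound; the true E[α(G)] may be larger.)

E[α(G)] ≥ 1471/9 ≈ 163.44444.


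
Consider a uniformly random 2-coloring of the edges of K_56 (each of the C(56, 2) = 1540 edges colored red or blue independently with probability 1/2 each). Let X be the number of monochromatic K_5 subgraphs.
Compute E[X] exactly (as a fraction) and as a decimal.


Let X = Σ_S X_S over the C(56, 5) = 3819816 subsets S of size 5, where X_S = 1 if the K_5 on S is monochromatic.
For a fixed S, the K_5 on S has C(5, 2) = 10 edges. P[all 10 edges red] = (1/2)^10, and likewise for blue, so P[monochromatic] = 2·(1/2)^10 = 2^{1 − 10} = 1/512.
Summing: E[X] = C(56, 5) · 2^{1 − 10} = 3819816 · 1/512 = 477477/64.
Numerically: E[X] ≈ 7460.57812.

E[X] = C(56,5)·2^(1−C(5,2)) = 477477/64 ≈ 7460.57812.


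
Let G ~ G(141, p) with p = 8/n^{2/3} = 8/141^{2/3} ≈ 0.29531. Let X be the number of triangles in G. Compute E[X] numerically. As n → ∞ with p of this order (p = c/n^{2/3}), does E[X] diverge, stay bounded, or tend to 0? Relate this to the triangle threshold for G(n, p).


Number of potential triangles: C(141, 3) = 457310.
Each occurs with probability p³ ≈ (0.29531)³ ≈ 2.5753232e-02.
By linearity: E[X] = C(141, 3)·p³ ≈ 457310 · 2.5753232e-02 ≈ 11777.21040.
Since α = 2/3 < 1, p = c/n^{2/3} ≫ 1/n is above the triangle threshold p ~ 1/n. Asymptotically E[X] ~ (c³/6)·n^{3(1−α)} = (8³/6)·n^{1} → ∞; triangles are abundant w.h.p.

E[X] ≈ 11777.21040; in regime p = Θ(1/n^{2/3}) E[X] diverges (above the triangle threshold p ~ 1/n).


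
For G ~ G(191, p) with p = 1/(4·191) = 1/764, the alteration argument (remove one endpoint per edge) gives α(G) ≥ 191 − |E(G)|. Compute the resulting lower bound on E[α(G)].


E[|E(G)|] = C(191, 2)·p = 18145 · (1/764) = 95/4.
E[α(G)] ≥ n − E[|E(G)|] = 191 − 95/4 = 669/4.
Numerically: ≈ 167.25000.
(This is only a lower bound; the true E[α(G)] may be larger.)

E[α(G)] ≥ 669/4 ≈ 167.25000.


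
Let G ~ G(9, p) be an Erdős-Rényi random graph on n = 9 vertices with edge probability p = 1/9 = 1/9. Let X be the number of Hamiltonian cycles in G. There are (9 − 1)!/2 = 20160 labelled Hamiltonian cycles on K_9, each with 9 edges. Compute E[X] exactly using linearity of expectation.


K_9 has (9 − 1)!/2 = 20160 labelled Hamiltonian cycles.
For each such Hamiltonian cycle H, let X_H = 1 if all 9 edges of H are present in G. Then P[X_H = 1] = p^{9} = (1/9)^{9} = 1/387420489.
Summing the indicators: E[X] = Σ_H E[X_H] = 20160 · p^{9} = 20160 · 1/387420489 = 2240/43046721.
Numerically: E[X] ≈ 5.20365e-05.

E[X] = 20160 · (1/9)^{9} = 2240/43046721 ≈ 5.20365e-05.


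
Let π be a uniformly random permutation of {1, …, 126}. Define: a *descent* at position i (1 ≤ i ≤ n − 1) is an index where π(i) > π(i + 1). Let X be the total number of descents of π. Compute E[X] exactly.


Write X = Σ X_I over i = 1, …, 125, with X_I the indicator of one descent.
There are 125 indicators.
For each fixed i, the pair (π(i), π(i+1)) is a uniformly random ordered pair of distinct values from {1, …, 126}; by symmetry P[π(i) > π(i+1)] = 1/2.
By linearity: E[X] = 125 · (1/2) = (126 − 1) · (1/2) = 125/2 ≈ 62.50000.

E[X] = 125/2 = 62.50000.


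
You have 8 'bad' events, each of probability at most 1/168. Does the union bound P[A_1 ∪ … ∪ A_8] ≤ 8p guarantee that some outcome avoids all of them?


Union bound: P[∪_{i=1}^{8} A_i] ≤ Σ_i P[A_i] ≤ 8·p = 8·(1/168) = 1/21.
Numerically: 1/21 ≈ 0.0476190.
Is 1/21 < 1? YES.
Since P[∪ A_i] ≤ 1/21 < 1, the complement has P[∩ A_i^c] ≥ 1 − 1/21 = 20/21 > 0, so some outcome avoids every A_i.

8·p = 1/21 ≈ 0.0476190; existence CERTIFIED by the union bound.


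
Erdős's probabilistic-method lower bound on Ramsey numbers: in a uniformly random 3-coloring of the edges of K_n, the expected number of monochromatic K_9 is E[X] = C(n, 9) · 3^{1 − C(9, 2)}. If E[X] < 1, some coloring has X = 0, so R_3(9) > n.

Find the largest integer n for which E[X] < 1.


We need C(n, 9) · 3^{1 − 36} < 1, i.e. C(n, 9) < 3^{36 − 1} = 50031545098999707.
Check values of n near the boundary:
  n = 300: C(300, 9) = 48052241692154700; 48052241692154700 < 50031545098999707? YES
  n = 301: C(301, 9) = 49533303936090975; 49533303936090975 < 50031545098999707? YES
  n = 302: C(302, 9) = 51054804739588650; 51054804739588650 < 50031545098999707? NO
The largest n with C(n, 9) < 50031545098999707 is n = 301 (where E[X] = 16511101312030325/16677181699666569 ≈ 0.99004). Hence R_3(9) > 301, i.e. R_3(9) ≥ 302.

Largest n = 301; hence R_3(9) > 301.


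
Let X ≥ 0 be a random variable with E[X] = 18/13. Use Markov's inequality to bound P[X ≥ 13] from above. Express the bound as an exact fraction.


μ = E[X] = 18/13, a = 13.
Markov: P[X ≥ 13] ≤ μ/a = (18/13)/13 = 18/169.
Numerically: ≈ 0.1065.
(Since a = 13 > μ = 1.3846, the bound 18/169 is < 1 and informative.)

P[X ≥ 13] ≤ 18/169 ≈ 0.1065.


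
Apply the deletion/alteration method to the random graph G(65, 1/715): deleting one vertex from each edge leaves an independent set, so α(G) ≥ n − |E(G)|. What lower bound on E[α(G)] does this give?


E[|E(G)|] = C(65, 2)·p = 2080 · (1/715) = 32/11.
E[α(G)] ≥ n − E[|E(G)|] = 65 − 32/11 = 683/11.
Numerically: ≈ 62.09091.
(This is only a lower bound; the true E[α(G)] may be larger.)

E[α(G)] ≥ 683/11 ≈ 62.09091.


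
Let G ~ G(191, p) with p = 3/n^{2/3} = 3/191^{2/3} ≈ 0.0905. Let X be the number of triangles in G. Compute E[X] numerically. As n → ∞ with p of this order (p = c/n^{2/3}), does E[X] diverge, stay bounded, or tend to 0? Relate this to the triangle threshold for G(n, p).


Number of potential triangles: C(191, 3) = 1143135.
Each occurs with probability p³ ≈ (0.0905)³ ≈ 7.40111e-04.
By linearity: E[X] = C(191, 3)·p³ ≈ 1143135 · 7.40111e-04 ≈ 846.047.
Since α = 2/3 < 1, p = c/n^{2/3} ≫ 1/n is above the triangle threshold p ~ 1/n. Asymptotically E[X] ~ (c³/6)·n^{3(1−α)} = (3³/6)·n^{1} → ∞; triangles are abundant w.h.p.

E[X] ≈ 846.047; in regime p = Θ(1/n^{2/3}) E[X] diverges (above the triangle threshold p ~ 1/n).


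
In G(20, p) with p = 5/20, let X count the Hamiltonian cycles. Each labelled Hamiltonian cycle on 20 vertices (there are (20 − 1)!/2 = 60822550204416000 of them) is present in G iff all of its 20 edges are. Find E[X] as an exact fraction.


K_20 has (20 − 1)!/2 = 60822550204416000 labelled Hamiltonian cycles.
For each such Hamiltonian cycle H, let X_H = 1 if all 20 edges of H are present in G. Then P[X_H = 1] = p^{20} = (1/4)^{20} = 1/1099511627776.
By linearity of expectation: E[X] = Σ_H E[X_H] = 60822550204416000 · p^{20} = 60822550204416000 · 1/1099511627776 = 1856156927625/33554432.
Numerically: E[X] ≈ 5.53e+04.

E[X] = 60822550204416000 · (1/4)^{20} = 1856156927625/33554432 ≈ 5.53e+04.


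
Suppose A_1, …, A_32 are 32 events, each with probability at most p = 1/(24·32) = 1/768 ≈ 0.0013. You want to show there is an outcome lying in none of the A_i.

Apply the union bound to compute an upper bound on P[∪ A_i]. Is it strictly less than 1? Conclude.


Union bound: P[∪_{i=1}^{32} A_i] ≤ Σ_i P[A_i] ≤ 32·p = 32·(1/768) = 1/24.
Numerically: 1/24 ≈ 0.0417.
Is 1/24 < 1? YES.
Since P[∪ A_i] ≤ 1/24 < 1, the complement has P[∩ A_i^c] ≥ 1 − 1/24 = 23/24 > 0, so some outcome avoids every A_i.

32·p = 1/24 ≈ 0.0417; existence CERTIFIED by the union bound.


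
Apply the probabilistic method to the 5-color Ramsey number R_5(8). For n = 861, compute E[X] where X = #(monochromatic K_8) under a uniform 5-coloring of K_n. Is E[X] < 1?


E[X] = C(861, 8) · 5^{1 − 28} = 7250034996615275865 · 5^{−27} = 7250034996615275865/7450580596923828125.
As a reduced fraction: E[X] = 1450006999323055173/1490116119384765625 ≈ 0.97308.
Is E[X] < 1? YES.
Since E[X] < 1, there exists a 5-coloring of K_{861} with no monochromatic K_8; hence R_5(8) > 861.

E[X] = 1450006999323055173/1490116119384765625 ≈ 0.97308; E[X] < 1, so R_5(8) > 861.


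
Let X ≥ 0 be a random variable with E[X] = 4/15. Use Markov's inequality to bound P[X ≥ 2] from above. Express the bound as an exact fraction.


μ = E[X] = 4/15, a = 2.
Markov: P[X ≥ 2] ≤ μ/a = (4/15)/2 = 2/15.
Numerically: ≈ 0.133.
(Since a = 2 > μ = 0.267, the bound 2/15 is < 1 and informative.)

P[X ≥ 2] ≤ 2/15 ≈ 0.133.


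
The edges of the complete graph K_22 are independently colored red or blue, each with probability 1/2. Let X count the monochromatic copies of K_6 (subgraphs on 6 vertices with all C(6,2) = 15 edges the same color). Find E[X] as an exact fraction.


Let X = Σ_S X_S over the C(22, 6) = 74613 subsets S of size 6, where X_S = 1 if the K_6 on S is monochromatic.
For a fixed S, the K_6 on S has C(6, 2) = 15 edges. P[all 15 edges red] = (1/2)^15, and likewise for blue, so P[monochromatic] = 2·(1/2)^15 = 2^{1 − 15} = 1/16384.
By linearity of expectation: E[X] = C(22, 6) · 2^{1 − 15} = 74613 · 1/16384 = 74613/16384.
Numerically: E[X] ≈ 4.5540.

E[X] = C(22,6)·2^(1−C(6,2)) = 74613/16384 ≈ 4.5540.


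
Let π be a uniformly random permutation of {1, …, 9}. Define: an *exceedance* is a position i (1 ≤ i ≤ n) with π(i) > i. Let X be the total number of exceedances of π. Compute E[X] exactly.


Write X = Σ_{i=1}^{9} X_i, where X_i = 1_{π(i) > i}.
For each fixed i, π(i) is uniform over {1, …, 9} (marginal of a uniform permutation), so P[π(i) > i] = (n − i)/n. Summing: Σ_{i=1}^{9} (n − i)/n = (0 + 1 + … + 8)/9 = 9(9 − 1)/(2·9) = (9 − 1)/2.
Hence E[X] = Σ_{i=1}^{9} (9 − i)/9 = 4 ≈ 4.0000.

E[X] = 4 = 4.0000.


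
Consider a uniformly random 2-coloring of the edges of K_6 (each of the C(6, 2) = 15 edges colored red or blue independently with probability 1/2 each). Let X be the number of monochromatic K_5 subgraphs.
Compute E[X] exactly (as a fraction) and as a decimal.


Let X = Σ_S X_S over the C(6, 5) = 6 subsets S of size 5, where X_S = 1 if the K_5 on S is monochromatic.
For a fixed S, the K_5 on S has C(5, 2) = 10 edges. P[all 10 edges red] = (1/2)^10, and likewise for blue, so P[monochromatic] = 2·(1/2)^10 = 2^{1 − 10} = 1/512.
By linearity of expectation: E[X] = C(6, 5) · 2^{1 − 10} = 6 · 1/512 = 3/256.
Numerically: E[X] ≈ 0.012.

E[X] = C(6,5)·2^(1−C(5,2)) = 3/256 ≈ 0.012.


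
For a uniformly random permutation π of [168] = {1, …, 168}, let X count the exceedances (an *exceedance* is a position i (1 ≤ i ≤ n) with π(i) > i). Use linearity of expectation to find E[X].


Write X = Σ_{i=1}^{168} X_i, where X_i = 1_{π(i) > i}.
For each fixed i, π(i) is uniform over {1, …, 168} (marginal of a uniform permutation), so P[π(i) > i] = (n − i)/n. Summing: Σ_{i=1}^{168} (n − i)/n = (0 + 1 + … + 167)/168 = 168(168 − 1)/(2·168) = (168 − 1)/2.
Hence E[X] = Σ_{i=1}^{168} (168 − i)/168 = 167/2 ≈ 83.5000.

E[X] = 167/2 = 83.5000.


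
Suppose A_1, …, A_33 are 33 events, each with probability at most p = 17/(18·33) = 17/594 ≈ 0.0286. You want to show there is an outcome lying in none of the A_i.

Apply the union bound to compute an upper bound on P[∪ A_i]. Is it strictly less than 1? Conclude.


Union bound: P[∪_{i=1}^{33} A_i] ≤ Σ_i P[A_i] ≤ 33·p = 33·(17/594) = 17/18.
Numerically: 17/18 ≈ 0.9444.
Is 17/18 < 1? YES.
Since P[∪ A_i] ≤ 17/18 < 1, the complement has P[∩ A_i^c] ≥ 1 − 17/18 = 1/18 > 0, so some outcome avoids every A_i.

33·p = 17/18 ≈ 0.9444; existence CERTIFIED by the union bound.
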